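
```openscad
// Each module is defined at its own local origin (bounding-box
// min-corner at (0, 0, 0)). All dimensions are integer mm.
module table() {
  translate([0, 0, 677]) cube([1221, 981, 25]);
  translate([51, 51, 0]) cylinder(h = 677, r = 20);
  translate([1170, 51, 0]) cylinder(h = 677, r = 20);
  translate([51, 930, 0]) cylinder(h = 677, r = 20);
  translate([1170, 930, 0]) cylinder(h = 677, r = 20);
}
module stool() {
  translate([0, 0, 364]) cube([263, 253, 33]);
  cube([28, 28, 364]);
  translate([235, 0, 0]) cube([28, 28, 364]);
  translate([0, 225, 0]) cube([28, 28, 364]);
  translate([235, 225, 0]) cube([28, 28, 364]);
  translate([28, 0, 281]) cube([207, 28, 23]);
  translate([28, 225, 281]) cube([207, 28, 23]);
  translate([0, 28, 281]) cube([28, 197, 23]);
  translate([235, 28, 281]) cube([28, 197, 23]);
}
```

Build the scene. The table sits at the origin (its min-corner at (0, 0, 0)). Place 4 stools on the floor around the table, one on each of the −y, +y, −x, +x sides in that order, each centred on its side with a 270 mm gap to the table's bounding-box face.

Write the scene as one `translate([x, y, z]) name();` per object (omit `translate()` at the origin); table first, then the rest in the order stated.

table();
translate([479, -523, 0]) stool();
translate([479, 1251, 0]) stool();
translate([-533, 364, 0]) stool();
translate([1491, 364, 0]) stool();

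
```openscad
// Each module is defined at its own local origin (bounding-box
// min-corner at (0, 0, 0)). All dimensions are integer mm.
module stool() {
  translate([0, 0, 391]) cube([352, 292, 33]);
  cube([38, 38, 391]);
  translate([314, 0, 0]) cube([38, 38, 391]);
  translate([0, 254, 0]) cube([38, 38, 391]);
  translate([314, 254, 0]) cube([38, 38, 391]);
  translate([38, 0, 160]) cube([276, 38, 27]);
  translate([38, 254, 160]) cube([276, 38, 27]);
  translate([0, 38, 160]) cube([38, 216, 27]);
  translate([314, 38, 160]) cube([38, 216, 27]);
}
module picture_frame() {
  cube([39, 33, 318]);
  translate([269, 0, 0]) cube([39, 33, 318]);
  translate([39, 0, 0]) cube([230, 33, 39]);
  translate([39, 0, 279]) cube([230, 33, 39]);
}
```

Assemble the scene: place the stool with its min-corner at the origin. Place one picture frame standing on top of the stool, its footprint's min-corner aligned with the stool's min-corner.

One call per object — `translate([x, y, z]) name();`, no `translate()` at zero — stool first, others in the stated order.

stool();
translate([0, 0, 424]) picture_frame();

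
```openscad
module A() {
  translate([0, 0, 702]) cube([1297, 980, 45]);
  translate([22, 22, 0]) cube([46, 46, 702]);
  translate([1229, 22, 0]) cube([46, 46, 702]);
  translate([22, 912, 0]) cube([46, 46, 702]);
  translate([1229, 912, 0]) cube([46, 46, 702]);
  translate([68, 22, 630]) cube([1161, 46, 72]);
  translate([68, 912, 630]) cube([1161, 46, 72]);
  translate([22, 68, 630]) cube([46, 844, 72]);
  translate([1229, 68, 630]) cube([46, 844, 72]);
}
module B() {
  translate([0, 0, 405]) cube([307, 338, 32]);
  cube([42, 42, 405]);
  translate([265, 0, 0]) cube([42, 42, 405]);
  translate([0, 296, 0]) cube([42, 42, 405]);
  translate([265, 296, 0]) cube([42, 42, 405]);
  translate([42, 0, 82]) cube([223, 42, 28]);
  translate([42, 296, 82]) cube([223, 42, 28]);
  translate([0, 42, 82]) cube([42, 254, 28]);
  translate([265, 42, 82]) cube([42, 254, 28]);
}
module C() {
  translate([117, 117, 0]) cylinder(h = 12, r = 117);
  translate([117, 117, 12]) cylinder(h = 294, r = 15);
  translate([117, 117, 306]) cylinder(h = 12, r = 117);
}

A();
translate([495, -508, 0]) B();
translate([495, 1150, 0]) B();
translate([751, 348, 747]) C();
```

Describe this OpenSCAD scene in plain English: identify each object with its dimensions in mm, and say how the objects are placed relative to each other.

A is a rectangular dining table. The top is 1297×980×45 mm with its upper surface at z = 747 mm. It stands on four 46×46 mm square legs, each inset 22 mm from the nearest pair of top edges, running from the floor to the underside of the top. Four apron rails, 46 mm thick and 72 mm tall, run between adjacent legs with their top edges flush with the underside of the top and their outer faces flush with the legs' outer faces.

B is a four-legged stool. The seat is 307×338 mm, 32 mm thick, top at z = 437 mm. It stands on four square legs, each 42×42 mm in cross-section, from z = 0 to the seat underside, each flush with a corner of the seat. Four stretchers, 42 mm wide and 28 mm tall, connect adjacent legs with their undersides at z = 82 mm, each running between the inner faces of the legs it joins and aligned with the legs' outer faces on the other axis.

C is a spool: two coaxial disc flanges of radius 117 mm and thickness 12 mm, joined by a core cylinder of radius 15 mm and height 294 mm. The lower flange rests on z = 0 and the three cylinders share a vertical axis.

Two stools sit around the table at the −y, +y sides. The spool is on top of the table.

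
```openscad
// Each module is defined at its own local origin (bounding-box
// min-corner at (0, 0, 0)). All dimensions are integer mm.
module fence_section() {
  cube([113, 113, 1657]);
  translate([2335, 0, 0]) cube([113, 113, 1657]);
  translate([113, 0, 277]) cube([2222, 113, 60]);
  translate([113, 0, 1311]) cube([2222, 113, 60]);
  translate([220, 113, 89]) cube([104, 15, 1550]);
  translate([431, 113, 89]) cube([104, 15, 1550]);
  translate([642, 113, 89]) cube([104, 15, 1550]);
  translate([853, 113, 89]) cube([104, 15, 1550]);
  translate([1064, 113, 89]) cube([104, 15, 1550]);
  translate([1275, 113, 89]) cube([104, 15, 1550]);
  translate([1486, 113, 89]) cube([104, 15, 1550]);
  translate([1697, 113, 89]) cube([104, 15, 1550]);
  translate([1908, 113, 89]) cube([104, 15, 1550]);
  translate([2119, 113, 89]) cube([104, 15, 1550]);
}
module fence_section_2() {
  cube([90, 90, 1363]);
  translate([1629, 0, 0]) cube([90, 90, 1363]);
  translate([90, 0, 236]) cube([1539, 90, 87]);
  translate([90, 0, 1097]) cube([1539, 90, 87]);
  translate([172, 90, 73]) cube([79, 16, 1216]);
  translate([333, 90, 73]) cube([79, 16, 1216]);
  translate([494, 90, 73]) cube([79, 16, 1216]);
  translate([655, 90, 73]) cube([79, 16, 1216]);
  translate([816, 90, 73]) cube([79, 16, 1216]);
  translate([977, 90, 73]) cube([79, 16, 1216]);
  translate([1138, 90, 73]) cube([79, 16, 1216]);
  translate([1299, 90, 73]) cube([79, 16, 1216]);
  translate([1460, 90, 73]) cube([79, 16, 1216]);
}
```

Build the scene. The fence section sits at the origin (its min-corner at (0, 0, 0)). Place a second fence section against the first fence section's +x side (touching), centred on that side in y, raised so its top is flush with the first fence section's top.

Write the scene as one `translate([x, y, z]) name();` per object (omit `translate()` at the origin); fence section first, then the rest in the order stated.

fence_section();
translate([2448, 11, 294]) fence_section_2();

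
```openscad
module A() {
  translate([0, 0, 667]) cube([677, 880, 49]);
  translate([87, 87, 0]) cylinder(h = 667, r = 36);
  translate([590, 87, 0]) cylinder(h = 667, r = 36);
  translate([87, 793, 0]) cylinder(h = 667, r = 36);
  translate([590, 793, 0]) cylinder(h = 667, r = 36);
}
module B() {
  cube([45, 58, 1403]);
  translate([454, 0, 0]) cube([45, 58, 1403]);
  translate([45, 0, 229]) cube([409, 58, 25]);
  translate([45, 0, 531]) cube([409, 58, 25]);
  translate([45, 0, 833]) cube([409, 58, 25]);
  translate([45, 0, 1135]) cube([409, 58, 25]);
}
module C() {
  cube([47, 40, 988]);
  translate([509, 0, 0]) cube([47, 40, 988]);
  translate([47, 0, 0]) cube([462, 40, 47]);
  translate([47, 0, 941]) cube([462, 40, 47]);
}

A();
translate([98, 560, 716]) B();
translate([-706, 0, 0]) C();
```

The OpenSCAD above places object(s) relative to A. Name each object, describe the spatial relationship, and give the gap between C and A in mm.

A is a table. B is a ladder. C is a picture frame. The ladder is on top of the table. The picture frame is on the floor beside the table on its −x side. The gap between the picture frame and the table is 150 mm.

The picture frame's nearest face is 150 mm from the table's −x face.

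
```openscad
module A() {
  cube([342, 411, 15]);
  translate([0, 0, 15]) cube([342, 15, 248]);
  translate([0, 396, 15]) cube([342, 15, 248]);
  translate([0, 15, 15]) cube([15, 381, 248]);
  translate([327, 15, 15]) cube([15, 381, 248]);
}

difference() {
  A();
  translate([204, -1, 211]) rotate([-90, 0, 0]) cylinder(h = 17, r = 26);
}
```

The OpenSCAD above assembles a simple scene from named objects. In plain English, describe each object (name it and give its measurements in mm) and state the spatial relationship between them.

A is an open-topped rectangular box: outside dimensions 342×411×263 mm, with a uniform wall and base thickness of 15 mm. The base is a full 342×411 slab on the floor; four walls sit on top of the base. The front and back walls (the −y and +y sides) span the full width; the two side walls fit between them.

The open box has a circular hole of radius 26 mm through its front wall, centred at (x = 204, z = 211).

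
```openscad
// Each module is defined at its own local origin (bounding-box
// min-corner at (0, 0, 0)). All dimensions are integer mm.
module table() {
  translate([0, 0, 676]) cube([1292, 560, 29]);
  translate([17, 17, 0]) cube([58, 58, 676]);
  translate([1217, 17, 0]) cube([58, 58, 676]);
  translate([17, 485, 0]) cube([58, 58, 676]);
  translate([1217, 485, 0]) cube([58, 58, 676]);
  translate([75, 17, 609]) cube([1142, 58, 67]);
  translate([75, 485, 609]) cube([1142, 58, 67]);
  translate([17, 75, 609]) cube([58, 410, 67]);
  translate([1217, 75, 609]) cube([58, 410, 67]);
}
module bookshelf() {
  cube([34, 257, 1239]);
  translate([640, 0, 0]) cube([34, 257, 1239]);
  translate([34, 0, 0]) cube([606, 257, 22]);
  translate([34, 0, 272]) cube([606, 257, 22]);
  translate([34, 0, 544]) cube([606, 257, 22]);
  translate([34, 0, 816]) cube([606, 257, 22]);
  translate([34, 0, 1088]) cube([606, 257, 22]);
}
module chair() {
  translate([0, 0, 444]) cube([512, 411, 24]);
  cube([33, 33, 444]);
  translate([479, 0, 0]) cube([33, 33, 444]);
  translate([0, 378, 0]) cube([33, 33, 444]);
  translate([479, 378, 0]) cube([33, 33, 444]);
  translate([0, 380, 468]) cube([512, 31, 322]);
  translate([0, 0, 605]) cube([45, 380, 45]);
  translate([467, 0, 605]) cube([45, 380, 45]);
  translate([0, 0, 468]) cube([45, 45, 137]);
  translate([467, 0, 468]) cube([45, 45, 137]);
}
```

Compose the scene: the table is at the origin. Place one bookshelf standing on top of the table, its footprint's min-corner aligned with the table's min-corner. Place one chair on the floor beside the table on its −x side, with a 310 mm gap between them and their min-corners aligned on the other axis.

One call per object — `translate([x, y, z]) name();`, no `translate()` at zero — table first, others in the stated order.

table();
translate([0, 0, 705]) bookshelf();
translate([-822, 0, 0]) chair();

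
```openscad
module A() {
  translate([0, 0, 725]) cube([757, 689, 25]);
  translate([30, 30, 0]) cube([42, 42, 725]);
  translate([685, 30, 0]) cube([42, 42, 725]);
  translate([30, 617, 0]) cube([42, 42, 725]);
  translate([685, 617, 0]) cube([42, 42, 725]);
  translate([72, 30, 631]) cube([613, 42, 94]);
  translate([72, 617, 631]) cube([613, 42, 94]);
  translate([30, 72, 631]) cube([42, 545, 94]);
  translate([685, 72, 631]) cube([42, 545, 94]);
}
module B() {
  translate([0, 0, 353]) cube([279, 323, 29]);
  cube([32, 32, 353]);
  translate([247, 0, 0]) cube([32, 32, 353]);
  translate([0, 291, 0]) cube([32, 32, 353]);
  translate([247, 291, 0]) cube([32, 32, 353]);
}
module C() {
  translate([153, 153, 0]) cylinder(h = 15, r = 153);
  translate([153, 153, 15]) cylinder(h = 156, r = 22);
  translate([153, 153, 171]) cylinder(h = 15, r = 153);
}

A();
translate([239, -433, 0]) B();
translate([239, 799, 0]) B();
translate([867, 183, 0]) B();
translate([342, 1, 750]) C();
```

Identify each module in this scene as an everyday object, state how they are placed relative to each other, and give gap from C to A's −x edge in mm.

The spool's min-x is at 342; the table's min-x is 0; gap = 342 mm.

A is a table. B is a stool. C is a spool. Three stools sit around the table at the −y, +y, +x sides. The spool is on top of the table. The gap from the spool to the table's −x edge is 342 mm.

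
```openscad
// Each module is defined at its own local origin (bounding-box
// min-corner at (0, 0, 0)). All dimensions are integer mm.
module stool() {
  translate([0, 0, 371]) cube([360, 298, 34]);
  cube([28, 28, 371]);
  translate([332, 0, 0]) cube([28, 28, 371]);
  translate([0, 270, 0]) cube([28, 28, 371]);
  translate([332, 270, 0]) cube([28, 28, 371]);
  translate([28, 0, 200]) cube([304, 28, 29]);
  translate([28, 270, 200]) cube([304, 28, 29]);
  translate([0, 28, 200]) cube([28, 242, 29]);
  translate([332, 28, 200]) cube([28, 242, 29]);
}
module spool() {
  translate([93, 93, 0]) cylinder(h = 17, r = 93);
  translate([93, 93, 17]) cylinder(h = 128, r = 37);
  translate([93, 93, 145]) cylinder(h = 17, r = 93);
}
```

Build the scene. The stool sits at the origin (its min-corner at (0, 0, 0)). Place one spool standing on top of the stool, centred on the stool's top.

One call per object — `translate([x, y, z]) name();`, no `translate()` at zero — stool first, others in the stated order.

stool();
translate([87, 56, 405]) spool();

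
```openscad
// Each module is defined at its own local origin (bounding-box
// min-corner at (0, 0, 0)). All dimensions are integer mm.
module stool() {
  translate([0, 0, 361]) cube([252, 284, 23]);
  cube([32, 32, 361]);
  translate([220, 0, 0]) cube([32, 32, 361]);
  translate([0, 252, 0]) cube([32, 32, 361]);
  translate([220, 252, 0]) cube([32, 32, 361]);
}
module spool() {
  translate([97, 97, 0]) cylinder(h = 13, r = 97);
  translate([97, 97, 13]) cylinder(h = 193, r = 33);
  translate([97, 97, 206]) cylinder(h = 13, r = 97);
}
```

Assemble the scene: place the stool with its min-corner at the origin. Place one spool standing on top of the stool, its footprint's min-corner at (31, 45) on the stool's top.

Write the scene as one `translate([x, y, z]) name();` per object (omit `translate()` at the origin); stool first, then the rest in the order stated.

stool();
translate([31, 45, 384]) spool();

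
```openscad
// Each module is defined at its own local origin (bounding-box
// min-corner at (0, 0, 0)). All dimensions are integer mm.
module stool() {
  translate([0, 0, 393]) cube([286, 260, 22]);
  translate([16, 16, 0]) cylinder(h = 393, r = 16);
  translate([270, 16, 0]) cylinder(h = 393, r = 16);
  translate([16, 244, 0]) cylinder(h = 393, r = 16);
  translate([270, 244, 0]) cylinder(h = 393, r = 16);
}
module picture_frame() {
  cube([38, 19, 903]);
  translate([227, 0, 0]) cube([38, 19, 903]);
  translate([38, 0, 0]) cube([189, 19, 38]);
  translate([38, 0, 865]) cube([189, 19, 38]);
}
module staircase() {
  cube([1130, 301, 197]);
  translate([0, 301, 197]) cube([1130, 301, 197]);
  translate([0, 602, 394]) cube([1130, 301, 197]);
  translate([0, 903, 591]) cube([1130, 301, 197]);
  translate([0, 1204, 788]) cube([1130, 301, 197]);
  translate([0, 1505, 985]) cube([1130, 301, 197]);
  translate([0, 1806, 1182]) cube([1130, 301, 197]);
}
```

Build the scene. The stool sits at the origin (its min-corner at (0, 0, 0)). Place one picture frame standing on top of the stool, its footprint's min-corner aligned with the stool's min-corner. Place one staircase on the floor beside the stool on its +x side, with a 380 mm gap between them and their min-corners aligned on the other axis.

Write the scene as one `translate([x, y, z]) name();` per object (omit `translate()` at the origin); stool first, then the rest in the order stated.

stool();
translate([0, 0, 415]) picture_frame();
translate([666, 0, 0]) staircase();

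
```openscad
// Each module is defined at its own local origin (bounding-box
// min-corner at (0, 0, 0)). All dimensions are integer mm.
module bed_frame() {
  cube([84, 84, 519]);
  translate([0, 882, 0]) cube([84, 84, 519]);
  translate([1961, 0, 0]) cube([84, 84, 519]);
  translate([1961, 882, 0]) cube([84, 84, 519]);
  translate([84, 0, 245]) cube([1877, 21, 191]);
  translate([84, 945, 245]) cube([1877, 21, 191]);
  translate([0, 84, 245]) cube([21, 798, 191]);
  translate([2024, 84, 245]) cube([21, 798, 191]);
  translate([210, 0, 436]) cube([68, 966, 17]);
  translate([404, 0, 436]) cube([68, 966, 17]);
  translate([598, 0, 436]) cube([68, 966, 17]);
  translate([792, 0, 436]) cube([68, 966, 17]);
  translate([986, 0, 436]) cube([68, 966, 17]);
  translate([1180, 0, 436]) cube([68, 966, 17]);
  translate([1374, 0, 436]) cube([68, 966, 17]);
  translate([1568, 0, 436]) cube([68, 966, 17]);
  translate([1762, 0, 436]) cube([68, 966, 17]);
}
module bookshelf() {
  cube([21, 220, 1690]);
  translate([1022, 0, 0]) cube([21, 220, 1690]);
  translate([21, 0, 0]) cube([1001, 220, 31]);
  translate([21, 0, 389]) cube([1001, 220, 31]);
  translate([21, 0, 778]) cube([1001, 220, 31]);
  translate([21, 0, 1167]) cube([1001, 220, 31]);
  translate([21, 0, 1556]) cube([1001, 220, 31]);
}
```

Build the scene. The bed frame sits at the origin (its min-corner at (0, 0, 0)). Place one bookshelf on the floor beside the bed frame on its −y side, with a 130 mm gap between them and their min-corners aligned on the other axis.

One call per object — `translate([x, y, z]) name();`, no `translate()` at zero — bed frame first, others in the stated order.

bed_frame();
translate([0, -350, 0]) bookshelf();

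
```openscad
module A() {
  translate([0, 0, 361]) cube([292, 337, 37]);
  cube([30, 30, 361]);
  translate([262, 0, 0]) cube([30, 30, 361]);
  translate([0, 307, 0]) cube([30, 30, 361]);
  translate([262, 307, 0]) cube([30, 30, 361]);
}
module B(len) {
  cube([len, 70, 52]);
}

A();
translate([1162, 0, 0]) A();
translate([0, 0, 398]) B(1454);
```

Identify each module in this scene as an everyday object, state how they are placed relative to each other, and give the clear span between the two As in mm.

A is a stool. B is a beam. A beam spans the tops of two stools. The clear span between the two stools is 870 mm.

Second stool starts at x = 1162; first ends at x = 292; clear span = 1162 − 292 = 870 mm.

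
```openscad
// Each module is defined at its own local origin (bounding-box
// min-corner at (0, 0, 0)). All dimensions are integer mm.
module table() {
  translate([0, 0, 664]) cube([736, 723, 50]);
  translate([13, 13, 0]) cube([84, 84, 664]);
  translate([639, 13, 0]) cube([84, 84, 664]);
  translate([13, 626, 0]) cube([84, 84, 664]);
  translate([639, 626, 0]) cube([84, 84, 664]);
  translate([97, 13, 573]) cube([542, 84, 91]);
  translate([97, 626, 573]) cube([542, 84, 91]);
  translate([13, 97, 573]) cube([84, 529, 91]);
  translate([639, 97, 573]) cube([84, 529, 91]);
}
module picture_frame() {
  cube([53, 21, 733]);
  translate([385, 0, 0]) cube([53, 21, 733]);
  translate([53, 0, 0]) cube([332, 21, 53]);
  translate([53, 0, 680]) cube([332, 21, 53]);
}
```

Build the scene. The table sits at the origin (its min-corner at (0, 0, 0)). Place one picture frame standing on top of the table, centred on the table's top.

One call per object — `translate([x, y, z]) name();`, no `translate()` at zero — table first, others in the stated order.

table();
translate([149, 351, 714]) picture_frame();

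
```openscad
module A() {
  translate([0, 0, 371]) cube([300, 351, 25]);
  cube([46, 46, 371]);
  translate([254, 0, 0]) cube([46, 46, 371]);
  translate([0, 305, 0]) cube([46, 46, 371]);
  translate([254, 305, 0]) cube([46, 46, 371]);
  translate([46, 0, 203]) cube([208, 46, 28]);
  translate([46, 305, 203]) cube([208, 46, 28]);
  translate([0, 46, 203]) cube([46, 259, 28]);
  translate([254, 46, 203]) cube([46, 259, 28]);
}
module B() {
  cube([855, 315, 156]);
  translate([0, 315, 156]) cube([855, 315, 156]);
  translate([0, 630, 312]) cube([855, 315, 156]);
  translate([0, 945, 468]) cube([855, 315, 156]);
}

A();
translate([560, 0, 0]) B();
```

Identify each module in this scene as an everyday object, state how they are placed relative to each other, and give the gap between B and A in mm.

The staircase's nearest face is 260 mm from the stool's +x face.

A is a stool. B is a staircase. The staircase is on the floor beside the stool on its +x side. The gap between the staircase and the stool is 260 mm.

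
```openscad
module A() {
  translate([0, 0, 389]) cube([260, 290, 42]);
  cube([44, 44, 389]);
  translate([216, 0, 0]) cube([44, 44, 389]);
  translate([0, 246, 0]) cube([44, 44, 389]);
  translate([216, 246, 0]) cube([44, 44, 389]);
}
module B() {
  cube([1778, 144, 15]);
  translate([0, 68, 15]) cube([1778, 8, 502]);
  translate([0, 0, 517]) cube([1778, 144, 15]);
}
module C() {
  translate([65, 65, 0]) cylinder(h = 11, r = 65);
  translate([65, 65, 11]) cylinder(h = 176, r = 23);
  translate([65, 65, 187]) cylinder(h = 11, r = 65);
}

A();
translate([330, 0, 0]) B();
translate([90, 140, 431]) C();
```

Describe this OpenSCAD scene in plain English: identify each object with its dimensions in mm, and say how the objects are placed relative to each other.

A is a four-legged stool. The seat is a 260×290×42 mm slab whose top surface is at z = 431 mm; four square legs, each 44×44 mm in cross-section, run from the floor (z = 0) to the underside of the seat, each flush with a corner of the seat.

B is an I-beam lying along x, 1778 mm long. Overall section height 532 mm. Two flanges 144 mm wide (y) and 15 mm thick, one on the floor and one at the top; a web 8 mm thick runs between them, centred on the flange width.

C is a spool: two coaxial disc flanges of radius 65 mm and thickness 11 mm, joined by a core cylinder of radius 23 mm and height 176 mm. The lower flange rests on z = 0 and the three cylinders share a vertical axis.

The I-beam is on the floor beside the stool on its +x side. The spool is on top of the stool.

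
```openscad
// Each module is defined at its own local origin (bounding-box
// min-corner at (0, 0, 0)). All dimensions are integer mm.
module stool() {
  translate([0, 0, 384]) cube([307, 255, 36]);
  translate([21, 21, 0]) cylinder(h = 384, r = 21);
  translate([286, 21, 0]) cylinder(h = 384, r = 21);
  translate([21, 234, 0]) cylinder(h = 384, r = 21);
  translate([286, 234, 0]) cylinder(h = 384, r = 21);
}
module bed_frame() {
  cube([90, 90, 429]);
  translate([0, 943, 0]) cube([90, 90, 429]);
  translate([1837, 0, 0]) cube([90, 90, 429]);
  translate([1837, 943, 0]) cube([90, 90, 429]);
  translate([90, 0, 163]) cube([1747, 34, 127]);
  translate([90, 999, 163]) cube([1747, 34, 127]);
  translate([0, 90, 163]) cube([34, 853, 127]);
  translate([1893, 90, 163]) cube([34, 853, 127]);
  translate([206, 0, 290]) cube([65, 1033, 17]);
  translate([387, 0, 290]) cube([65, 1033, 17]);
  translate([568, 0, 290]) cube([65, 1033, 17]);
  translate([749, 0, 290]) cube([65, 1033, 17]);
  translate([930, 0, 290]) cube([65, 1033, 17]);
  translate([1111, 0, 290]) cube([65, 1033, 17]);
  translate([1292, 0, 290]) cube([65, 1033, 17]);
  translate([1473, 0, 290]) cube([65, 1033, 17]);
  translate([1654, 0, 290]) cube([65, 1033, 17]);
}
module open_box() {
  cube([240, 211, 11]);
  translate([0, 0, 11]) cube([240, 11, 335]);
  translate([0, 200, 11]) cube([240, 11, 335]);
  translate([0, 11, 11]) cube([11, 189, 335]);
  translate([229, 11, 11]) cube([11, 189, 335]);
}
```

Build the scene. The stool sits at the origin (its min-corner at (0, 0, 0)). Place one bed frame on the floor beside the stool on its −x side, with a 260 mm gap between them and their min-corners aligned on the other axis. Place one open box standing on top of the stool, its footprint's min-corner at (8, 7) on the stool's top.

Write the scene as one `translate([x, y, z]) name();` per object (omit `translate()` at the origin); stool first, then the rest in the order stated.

stool();
translate([-2187, 0, 0]) bed_frame();
translate([8, 7, 420]) open_box();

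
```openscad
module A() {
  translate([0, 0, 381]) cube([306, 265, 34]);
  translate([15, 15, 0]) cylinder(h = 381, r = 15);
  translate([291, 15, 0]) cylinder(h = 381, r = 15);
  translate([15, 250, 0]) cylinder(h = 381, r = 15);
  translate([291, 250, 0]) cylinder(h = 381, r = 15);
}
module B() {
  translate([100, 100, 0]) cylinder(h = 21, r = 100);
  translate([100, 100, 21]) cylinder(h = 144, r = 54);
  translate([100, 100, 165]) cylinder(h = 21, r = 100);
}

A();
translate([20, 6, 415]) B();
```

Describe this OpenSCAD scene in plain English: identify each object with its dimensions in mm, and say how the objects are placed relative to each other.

A is a simple wooden stool: a rectangular seat 306 mm (x) by 265 mm (y), 34 mm thick, top face at z = 415 mm, on four round legs, each 30 mm in diameter. The legs rest on z = 0, each leg's axis is inset half a diameter from the nearest pair of seat edges (so the leg's bounding box is flush with the corner).

B is a spool: two coaxial disc flanges of radius 100 mm and thickness 21 mm, joined by a core cylinder of radius 54 mm and height 144 mm. The lower flange rests on z = 0 and the three cylinders share a vertical axis.

The spool is on top of the stool.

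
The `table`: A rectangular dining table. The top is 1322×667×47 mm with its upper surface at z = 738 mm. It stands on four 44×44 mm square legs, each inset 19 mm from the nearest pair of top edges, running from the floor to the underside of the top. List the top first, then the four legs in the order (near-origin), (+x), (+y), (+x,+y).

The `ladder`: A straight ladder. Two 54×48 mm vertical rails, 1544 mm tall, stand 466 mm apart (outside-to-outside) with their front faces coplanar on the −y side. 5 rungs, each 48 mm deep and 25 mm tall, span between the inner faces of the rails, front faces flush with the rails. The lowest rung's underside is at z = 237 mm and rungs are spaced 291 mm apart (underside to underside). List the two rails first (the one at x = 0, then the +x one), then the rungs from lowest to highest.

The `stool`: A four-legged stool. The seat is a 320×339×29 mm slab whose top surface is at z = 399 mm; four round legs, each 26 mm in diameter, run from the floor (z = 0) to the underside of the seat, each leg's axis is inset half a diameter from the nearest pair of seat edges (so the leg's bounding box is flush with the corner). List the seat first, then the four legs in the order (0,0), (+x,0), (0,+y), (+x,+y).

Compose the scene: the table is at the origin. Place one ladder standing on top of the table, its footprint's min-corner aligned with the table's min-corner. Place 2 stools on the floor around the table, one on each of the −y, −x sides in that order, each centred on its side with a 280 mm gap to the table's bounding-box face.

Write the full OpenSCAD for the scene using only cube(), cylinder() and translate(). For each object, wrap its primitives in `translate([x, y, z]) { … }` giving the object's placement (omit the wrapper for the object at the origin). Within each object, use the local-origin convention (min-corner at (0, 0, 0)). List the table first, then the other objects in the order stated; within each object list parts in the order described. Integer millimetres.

translate([0, 0, 691]) cube([1322, 667, 47]);
translate([19, 19, 0]) cube([44, 44, 691]);
translate([1259, 19, 0]) cube([44, 44, 691]);
translate([19, 604, 0]) cube([44, 44, 691]);
translate([1259, 604, 0]) cube([44, 44, 691]);
translate([0, 0, 738]) {
  cube([54, 48, 1544]);
  translate([412, 0, 0]) cube([54, 48, 1544]);
  translate([54, 0, 237]) cube([358, 48, 25]);
  translate([54, 0, 528]) cube([358, 48, 25]);
  translate([54, 0, 819]) cube([358, 48, 25]);
  translate([54, 0, 1110]) cube([358, 48, 25]);
  translate([54, 0, 1401]) cube([358, 48, 25]);
}
translate([501, -619, 0]) {
  translate([0, 0, 370]) cube([320, 339, 29]);
  translate([13, 13, 0]) cylinder(h = 370, r = 13);
  translate([307, 13, 0]) cylinder(h = 370, r = 13);
  translate([13, 326, 0]) cylinder(h = 370, r = 13);
  translate([307, 326, 0]) cylinder(h = 370, r = 13);
}
translate([-600, 164, 0]) {
  translate([0, 0, 370]) cube([320, 339, 29]);
  translate([13, 13, 0]) cylinder(h = 370, r = 13);
  translate([307, 13, 0]) cylinder(h = 370, r = 13);
  translate([13, 326, 0]) cylinder(h = 370, r = 13);
  translate([307, 326, 0]) cylinder(h = 370, r = 13);
}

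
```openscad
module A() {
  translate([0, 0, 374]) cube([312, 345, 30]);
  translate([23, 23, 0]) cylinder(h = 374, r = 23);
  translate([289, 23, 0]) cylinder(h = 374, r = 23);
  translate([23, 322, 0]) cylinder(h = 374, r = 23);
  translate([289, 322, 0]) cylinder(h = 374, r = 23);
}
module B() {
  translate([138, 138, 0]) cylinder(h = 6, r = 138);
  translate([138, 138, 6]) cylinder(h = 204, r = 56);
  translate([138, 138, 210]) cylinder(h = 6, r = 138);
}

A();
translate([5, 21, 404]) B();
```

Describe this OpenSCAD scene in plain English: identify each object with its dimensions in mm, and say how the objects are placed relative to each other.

A is a four-legged stool. The seat is 312×345 mm, 30 mm thick, top at z = 404 mm. It stands on four round legs, each 46 mm in diameter, from z = 0 to the seat underside, each leg's axis is inset half a diameter from the nearest pair of seat edges (so the leg's bounding box is flush with the corner).

B is a spool: two coaxial disc flanges of radius 138 mm and thickness 6 mm, joined by a core cylinder of radius 56 mm and height 204 mm. The lower flange rests on z = 0 and the three cylinders share a vertical axis.

The spool is on top of the stool.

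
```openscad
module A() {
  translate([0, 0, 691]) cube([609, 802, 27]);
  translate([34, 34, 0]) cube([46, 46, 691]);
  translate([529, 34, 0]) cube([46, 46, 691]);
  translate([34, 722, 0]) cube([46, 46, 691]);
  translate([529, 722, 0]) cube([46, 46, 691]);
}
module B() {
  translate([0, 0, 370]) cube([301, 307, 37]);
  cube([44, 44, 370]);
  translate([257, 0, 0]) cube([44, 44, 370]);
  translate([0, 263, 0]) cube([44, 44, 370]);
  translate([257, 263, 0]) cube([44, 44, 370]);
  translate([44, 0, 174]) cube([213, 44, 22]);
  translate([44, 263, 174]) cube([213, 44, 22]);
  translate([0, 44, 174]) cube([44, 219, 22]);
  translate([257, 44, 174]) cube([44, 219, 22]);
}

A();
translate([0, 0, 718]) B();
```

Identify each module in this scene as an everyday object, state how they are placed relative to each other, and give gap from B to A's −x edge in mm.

The stool's min-x is at 0; the table's min-x is 0; gap = 0 mm.

A is a table. B is a stool. The stool is on top of the table. The gap from the stool to the table's −x edge is 0 mm.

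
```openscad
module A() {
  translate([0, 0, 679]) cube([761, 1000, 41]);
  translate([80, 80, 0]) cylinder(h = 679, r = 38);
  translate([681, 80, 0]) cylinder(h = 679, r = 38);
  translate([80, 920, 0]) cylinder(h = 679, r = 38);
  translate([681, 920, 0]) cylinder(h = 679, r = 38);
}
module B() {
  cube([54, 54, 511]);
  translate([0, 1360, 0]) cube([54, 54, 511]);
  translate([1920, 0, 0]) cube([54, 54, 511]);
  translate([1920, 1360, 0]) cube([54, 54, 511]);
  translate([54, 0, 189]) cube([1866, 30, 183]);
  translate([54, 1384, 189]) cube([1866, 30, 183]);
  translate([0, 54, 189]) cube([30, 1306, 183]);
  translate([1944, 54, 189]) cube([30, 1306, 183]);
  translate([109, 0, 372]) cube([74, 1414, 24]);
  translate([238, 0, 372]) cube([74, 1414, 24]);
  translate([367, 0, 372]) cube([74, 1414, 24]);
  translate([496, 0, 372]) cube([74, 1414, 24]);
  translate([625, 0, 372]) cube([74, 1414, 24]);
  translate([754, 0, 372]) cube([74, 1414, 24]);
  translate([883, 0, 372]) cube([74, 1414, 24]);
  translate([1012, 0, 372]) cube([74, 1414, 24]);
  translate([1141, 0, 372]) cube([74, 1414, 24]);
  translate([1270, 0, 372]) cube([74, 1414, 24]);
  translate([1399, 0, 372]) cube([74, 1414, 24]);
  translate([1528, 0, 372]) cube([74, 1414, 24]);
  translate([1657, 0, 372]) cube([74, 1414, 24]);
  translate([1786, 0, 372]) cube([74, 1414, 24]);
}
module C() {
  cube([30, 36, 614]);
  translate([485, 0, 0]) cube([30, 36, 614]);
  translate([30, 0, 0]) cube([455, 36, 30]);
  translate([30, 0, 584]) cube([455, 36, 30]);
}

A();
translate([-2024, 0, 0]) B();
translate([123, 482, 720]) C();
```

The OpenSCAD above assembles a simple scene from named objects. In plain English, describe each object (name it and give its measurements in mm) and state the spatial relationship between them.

A is a table: top 761 mm (x) × 1000 mm (y), 41 mm thick, upper face at z = 720 mm, on four round legs of 76 mm diameter, each leg's bounding box inset 42 mm from the nearest pair of top edges, running from z = 0 to the bottom of the top.

B is a bed frame 1974 mm long (x) by 1414 mm wide (y). Four 54×54 mm corner posts, 511 mm tall, at the corners of the footprint. Four rails of 30 mm thickness and 183 mm height run between adjacent posts with their undersides at z = 189 mm, their outer faces flush with the outside of the frame (the two x-running rails run between the posts' inner faces; the two y-running rails run between the posts' inner faces). 14 slats, each 74 mm wide (x) and 24 mm thick, lie across the top of the two x-running rails, running the full 1414 mm width of the frame in y; the slats are evenly spaced along x between the inner faces of the end posts with equal gaps (rounded down to the nearest mm) at the −x end and between each pair — any rounding remainder accumulates at the +x end.

C is a rectangular picture frame lying in the x–z plane (depth along y). The opening is 455 mm wide (x) by 554 mm tall (z), surrounded by a border 30 mm wide on all four sides. The frame is 36 mm deep and is made of two full-height vertical stiles with two horizontal rails fitted between them.

The bed frame is on the floor beside the table on its −x side. The picture frame is on top of the table, centred.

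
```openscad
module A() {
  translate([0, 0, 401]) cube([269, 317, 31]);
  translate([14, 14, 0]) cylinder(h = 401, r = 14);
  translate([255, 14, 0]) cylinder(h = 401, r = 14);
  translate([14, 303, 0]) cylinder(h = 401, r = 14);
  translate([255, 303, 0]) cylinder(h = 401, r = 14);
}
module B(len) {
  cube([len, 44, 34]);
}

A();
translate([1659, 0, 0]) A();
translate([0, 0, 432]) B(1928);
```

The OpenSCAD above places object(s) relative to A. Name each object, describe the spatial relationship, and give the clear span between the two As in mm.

Second stool starts at x = 1659; first ends at x = 269; clear span = 1659 − 269 = 1390 mm.

A is a stool. B is a beam. A beam spans the tops of two stools. The clear span between the two stools is 1390 mm.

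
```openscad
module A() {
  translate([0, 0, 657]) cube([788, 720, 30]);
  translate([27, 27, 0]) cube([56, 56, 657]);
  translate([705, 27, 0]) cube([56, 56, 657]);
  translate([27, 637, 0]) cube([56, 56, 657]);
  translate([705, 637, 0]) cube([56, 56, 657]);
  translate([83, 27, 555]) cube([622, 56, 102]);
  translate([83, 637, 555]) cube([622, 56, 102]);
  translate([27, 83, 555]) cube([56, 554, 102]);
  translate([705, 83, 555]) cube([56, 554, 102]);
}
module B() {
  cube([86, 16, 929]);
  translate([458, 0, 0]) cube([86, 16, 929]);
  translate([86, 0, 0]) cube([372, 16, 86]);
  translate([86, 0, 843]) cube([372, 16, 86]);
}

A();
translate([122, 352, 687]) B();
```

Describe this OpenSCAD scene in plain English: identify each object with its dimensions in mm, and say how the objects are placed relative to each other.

A is a table: top 788 mm (x) × 720 mm (y), 30 mm thick, upper face at z = 687 mm, on four 56×56 mm square legs, each inset 27 mm from the nearest pair of top edges, running from z = 0 to the bottom of the top. Four apron rails, 56 mm thick and 102 mm tall, run between adjacent legs with their top edges flush with the underside of the top and their outer faces flush with the legs' outer faces.

B is a rectangular picture frame lying in the x–z plane (depth along y). The opening is 372 mm wide (x) by 757 mm tall (z), surrounded by a border 86 mm wide on all four sides. The frame is 16 mm deep and is made of two full-height vertical stiles with two horizontal rails fitted between them.

The picture frame is on top of the table, centred.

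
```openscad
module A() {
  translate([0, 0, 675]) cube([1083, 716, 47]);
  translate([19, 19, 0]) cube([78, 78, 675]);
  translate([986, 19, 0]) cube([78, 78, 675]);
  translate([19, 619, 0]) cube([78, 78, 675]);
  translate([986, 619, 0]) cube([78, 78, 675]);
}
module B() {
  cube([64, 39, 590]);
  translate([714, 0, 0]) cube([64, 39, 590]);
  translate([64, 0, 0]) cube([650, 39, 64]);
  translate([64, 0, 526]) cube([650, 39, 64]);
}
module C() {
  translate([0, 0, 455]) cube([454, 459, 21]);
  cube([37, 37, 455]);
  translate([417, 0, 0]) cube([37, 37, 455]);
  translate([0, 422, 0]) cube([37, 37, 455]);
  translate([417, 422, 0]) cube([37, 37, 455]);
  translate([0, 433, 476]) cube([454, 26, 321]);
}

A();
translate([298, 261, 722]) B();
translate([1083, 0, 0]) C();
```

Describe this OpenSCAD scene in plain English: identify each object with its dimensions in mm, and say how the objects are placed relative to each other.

A is a rectangular dining table. The top is 1083×716×47 mm with its upper surface at z = 722 mm. It stands on four 78×78 mm square legs, each inset 19 mm from the nearest pair of top edges, running from the floor to the underside of the top.

B is a rectangular picture frame lying in the x–z plane (depth along y). The opening is 650 mm wide (x) by 462 mm tall (z), surrounded by a border 64 mm wide on all four sides. The frame is 39 mm deep and is made of two full-height vertical stiles with two horizontal rails fitted between them.

C is a chair. The seat is a 454×459×21 mm slab with its top at z = 476 mm, on four 37×37 mm corner legs (flush with the seat edges, standing on z = 0). A flat backrest 26 mm thick, 321 mm tall, spans the full seat width and rises from the seat top along its +y edge, rear face flush with the rear of the seat.

The picture frame is on top of the table. The chair is against the table's +x side, with their −y faces flush.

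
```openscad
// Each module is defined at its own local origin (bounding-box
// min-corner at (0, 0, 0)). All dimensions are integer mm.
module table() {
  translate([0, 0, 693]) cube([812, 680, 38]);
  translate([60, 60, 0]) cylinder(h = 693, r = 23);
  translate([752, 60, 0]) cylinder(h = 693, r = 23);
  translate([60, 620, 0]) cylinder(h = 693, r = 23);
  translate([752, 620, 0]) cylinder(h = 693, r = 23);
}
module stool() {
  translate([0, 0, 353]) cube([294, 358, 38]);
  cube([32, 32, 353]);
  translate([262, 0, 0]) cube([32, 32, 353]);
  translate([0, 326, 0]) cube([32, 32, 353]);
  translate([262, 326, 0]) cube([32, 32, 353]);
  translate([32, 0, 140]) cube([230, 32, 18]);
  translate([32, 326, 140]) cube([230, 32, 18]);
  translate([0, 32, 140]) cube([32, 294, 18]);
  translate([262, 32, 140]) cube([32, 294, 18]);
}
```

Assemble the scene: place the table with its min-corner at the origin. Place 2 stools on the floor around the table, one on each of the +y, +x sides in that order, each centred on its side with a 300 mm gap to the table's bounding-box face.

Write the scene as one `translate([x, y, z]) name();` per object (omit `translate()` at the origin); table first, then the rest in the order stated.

table();
translate([259, 980, 0]) stool();
translate([1112, 161, 0]) stool();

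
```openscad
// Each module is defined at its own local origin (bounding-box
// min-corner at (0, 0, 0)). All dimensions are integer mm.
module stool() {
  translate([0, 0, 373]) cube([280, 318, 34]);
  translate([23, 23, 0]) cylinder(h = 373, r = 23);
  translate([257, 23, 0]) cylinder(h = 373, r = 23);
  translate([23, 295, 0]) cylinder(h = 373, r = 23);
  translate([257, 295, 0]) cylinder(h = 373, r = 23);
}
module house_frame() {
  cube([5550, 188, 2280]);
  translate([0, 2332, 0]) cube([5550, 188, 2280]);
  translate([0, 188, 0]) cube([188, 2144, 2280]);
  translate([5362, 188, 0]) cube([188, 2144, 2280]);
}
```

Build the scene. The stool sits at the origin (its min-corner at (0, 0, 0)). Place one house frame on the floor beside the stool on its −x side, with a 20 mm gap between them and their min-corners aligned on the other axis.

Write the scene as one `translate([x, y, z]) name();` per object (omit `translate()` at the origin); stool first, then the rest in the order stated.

stool();
translate([-5570, 0, 0]) house_frame();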